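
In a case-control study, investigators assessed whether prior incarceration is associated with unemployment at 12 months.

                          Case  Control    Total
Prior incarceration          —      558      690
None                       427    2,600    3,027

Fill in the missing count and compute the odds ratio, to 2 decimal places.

1.44

The missing cell is in the exposed row: 690 − 558 = 132.
So a = 132, b = 558, c = 427, d = 2600.
OR = (a·d)/(b·c) = (132 × 2600) / (558 × 427) = 343200 / 238266 = 1.44041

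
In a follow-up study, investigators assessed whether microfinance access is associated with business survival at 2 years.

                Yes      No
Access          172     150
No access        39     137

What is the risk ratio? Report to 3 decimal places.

Cells: a = 172, b = 150, c = 39, d = 137.
Risk in exposed = 172/322 = 0.53416; risk in unexposed = 39/176 = 0.22159.
RR = 0.53416 / 0.22159 = 2.41057
The risk among the exposed is 2.41 times that among the unexposed.

2.411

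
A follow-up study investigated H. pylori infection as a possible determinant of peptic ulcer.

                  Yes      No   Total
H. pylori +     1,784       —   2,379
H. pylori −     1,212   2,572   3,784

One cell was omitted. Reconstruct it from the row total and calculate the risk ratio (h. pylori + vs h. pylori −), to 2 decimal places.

The missing cell is in the exposed row: 2379 − 1784 = 595.
So a = 1784, b = 595, c = 1212, d = 2572.
RR = [a/(a+b)] / [c/(c+d)] = (1784/2379) / (1212/3784) = 0.74989/0.32030 = 2.34126

2.34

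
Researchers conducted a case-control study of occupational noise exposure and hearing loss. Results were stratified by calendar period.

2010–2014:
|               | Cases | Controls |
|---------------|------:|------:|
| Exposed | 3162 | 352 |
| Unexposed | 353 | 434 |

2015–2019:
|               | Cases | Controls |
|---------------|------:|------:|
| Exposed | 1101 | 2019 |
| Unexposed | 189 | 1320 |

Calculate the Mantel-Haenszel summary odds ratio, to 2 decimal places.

5.69

OR_MH = Σ(aᵢdᵢ/nᵢ) / Σ(bᵢcᵢ/nᵢ), where nᵢ is the stratum total.
Stratum 1 (2010–2014): n = 4301; a·d/n = 3162·434/4301 = 319.0672; b·c/n = 352·353/4301 = 28.8900
Stratum 2 (2015–2019): n = 4629; a·d/n = 1101·1320/4629 = 313.9598; b·c/n = 2019·189/4629 = 82.4349
OR_MH = (319.0672 + 313.9598) / (28.8900 + 82.4349) = 633.0270 / 111.3249 = 5.68630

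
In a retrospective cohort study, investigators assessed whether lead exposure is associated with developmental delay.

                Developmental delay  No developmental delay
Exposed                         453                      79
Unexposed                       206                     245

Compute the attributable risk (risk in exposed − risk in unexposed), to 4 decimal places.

Cells: a = 453, b = 79, c = 206, d = 245.
Risk in exposed = 453/532 = 0.851504; risk in unexposed = 206/451 = 0.456763.
Risk difference = 0.851504 − 0.456763 = 0.394741

0.3947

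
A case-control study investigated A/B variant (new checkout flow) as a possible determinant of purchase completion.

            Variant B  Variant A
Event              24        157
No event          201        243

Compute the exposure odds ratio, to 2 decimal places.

0.18

Reading the table with exposure as columns: a = 24 (Variant B, case), b = 201 (Variant B, non-case), c = 157 (Variant A, case), d = 243.
OR = (a·d)/(b·c) = (24 × 243) / (201 × 157) = 5832 / 31557 = 0.18481
Exposure is associated with lower odds of purchase completion (OR = 0.18 < 1).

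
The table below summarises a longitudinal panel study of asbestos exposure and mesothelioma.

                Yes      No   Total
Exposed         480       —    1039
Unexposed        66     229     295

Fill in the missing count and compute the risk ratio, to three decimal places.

The missing cell is in the exposed row: 1039 − 480 = 559.
So a = 480, b = 559, c = 66, d = 229.
RR = [a/(a+b)] / [c/(c+d)] = (480/1039) / (66/295) = 0.46198/0.22373 = 2.06492

2.065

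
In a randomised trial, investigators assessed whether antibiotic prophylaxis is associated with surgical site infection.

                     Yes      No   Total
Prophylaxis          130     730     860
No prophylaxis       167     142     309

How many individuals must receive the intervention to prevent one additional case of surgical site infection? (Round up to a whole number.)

3

Risk in treated group = 130/860 = 0.15116; risk in control = 167/309 = 0.54045.
Absolute risk reduction = 0.54045 − 0.15116 = 0.38929
NNT = 1 / ARR = 1 / 0.38929 = 2.569 → round up → 3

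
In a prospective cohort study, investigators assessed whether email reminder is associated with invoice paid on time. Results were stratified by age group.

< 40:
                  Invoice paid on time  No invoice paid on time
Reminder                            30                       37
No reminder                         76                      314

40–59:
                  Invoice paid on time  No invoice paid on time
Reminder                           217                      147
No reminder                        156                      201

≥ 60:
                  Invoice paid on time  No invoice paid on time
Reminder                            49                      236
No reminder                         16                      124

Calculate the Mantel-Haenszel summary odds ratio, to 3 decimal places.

2.037

OR_MH = Σ(aᵢdᵢ/nᵢ) / Σ(bᵢcᵢ/nᵢ), where nᵢ is the stratum total.
Stratum 1 (< 40): n = 457; a·d/n = 30·314/457 = 20.6127; b·c/n = 37·76/457 = 6.1532
Stratum 2 (40–59): n = 721; a·d/n = 217·201/721 = 60.4951; b·c/n = 147·156/721 = 31.8058
Stratum 3 (≥ 60): n = 425; a·d/n = 49·124/425 = 14.2965; b·c/n = 236·16/425 = 8.8847
OR_MH = (20.6127 + 60.4951 + 14.2965) / (6.1532 + 31.8058 + 8.8847) = 95.4043 / 46.8437 = 2.03665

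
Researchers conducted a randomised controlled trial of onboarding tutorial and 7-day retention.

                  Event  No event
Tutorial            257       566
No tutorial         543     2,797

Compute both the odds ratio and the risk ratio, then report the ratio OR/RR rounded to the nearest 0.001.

Cells: a = 257, b = 566, c = 543, d = 2797.
OR = (257·2797)/(566·543) = 718829/307338 = 2.33889
Risk in exposed = 257/823 = 0.31227; risk in unexposed = 543/3340 = 0.16257; RR = 1.92079
OR/RR = 2.33889 / 1.92079 = 1.21767
The outcome is not rare, so the OR lies further from 1 than the RR.

1.218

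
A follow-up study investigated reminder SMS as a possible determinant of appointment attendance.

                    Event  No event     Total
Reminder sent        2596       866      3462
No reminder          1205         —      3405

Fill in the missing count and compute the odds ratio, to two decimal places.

5.47

The missing cell is in the unexposed row: 3405 − 1205 = 2200.
So a = 2596, b = 866, c = 1205, d = 2200.
OR = (a·d)/(b·c) = (2596 × 2200) / (866 × 1205) = 5711200 / 1043530 = 5.47296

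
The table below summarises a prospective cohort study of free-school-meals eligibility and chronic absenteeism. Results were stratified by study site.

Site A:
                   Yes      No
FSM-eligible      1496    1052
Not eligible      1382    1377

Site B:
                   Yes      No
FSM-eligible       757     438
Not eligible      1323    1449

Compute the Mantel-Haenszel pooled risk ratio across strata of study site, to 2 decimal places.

RR_MH = Σ(aᵢ·n₀ᵢ/nᵢ) / Σ(cᵢ·n₁ᵢ/nᵢ), with n₁ᵢ = aᵢ+bᵢ (exposed), n₀ᵢ = cᵢ+dᵢ (unexposed), nᵢ = n₁ᵢ+n₀ᵢ.
Stratum 1 (Site A): n₁ = 2548, n₀ = 2759, n = 5307; a·n₀/n = 1496·2759/5307 = 777.7396; c·n₁/n = 1382·2548/5307 = 663.5267
Stratum 2 (Site B): n₁ = 1195, n₀ = 2772, n = 3967; a·n₀/n = 757·2772/3967 = 528.9650; c·n₁/n = 1323·1195/3967 = 398.5342
RR_MH = (777.7396 + 528.9650) / (663.5267 + 398.5342) = 1306.7046 / 1062.0608 = 1.23035

1.23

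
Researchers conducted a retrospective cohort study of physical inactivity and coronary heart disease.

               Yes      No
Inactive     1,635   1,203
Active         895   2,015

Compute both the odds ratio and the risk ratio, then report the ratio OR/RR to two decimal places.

Cells: a = 1635, b = 1203, c = 895, d = 2015.
OR = (1635·2015)/(1203·895) = 3294525/1076685 = 3.05988
Risk in exposed = 1635/2838 = 0.57611; risk in unexposed = 895/2910 = 0.30756; RR = 1.87316
OR/RR = 3.05988 / 1.87316 = 1.63354
The outcome is not rare, so the OR lies further from 1 than the RR.

1.63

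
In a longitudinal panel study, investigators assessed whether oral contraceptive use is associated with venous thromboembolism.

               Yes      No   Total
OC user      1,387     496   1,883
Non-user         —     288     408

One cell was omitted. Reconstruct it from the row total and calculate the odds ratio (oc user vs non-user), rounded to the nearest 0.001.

6.711

The missing cell is in the unexposed row: 408 − 288 = 120.
So a = 1387, b = 496, c = 120, d = 288.
OR = (a·d)/(b·c) = (1387 × 288) / (496 × 120) = 399456 / 59520 = 6.71129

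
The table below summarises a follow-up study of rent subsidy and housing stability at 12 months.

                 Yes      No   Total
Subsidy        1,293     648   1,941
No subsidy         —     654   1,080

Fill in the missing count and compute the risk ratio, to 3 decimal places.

1.689

The missing cell is in the unexposed row: 1080 − 654 = 426.
So a = 1293, b = 648, c = 426, d = 654.
RR = [a/(a+b)] / [c/(c+d)] = (1293/1941) / (426/1080) = 0.66615/0.39444 = 1.68883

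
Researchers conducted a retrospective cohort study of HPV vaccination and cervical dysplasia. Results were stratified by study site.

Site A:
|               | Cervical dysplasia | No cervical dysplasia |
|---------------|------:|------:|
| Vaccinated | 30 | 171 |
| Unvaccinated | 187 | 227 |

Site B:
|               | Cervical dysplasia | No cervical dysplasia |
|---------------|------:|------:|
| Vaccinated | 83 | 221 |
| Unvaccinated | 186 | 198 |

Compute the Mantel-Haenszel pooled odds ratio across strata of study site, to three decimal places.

0.313

OR_MH = Σ(aᵢdᵢ/nᵢ) / Σ(bᵢcᵢ/nᵢ), where nᵢ is the stratum total.
Stratum 1 (Site A): n = 615; a·d/n = 30·227/615 = 11.0732; b·c/n = 171·187/615 = 51.9951
Stratum 2 (Site B): n = 688; a·d/n = 83·198/688 = 23.8866; b·c/n = 221·186/688 = 59.7471
OR_MH = (11.0732 + 23.8866) / (51.9951 + 59.7471) = 34.9598 / 111.7422 = 0.31286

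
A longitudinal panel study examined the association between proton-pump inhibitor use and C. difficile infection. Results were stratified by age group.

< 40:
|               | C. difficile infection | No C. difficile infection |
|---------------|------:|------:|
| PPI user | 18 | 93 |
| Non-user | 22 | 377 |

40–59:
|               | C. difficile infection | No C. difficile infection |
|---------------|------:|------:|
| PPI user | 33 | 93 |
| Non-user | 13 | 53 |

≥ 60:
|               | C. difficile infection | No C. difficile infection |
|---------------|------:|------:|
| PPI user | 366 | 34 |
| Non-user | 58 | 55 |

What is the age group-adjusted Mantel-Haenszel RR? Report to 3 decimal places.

RR_MH = Σ(aᵢ·n₀ᵢ/nᵢ) / Σ(cᵢ·n₁ᵢ/nᵢ), with n₁ᵢ = aᵢ+bᵢ (exposed), n₀ᵢ = cᵢ+dᵢ (unexposed), nᵢ = n₁ᵢ+n₀ᵢ.
Stratum 1 (< 40): n₁ = 111, n₀ = 399, n = 510; a·n₀/n = 18·399/510 = 14.0824; c·n₁/n = 22·111/510 = 4.7882
Stratum 2 (40–59): n₁ = 126, n₀ = 66, n = 192; a·n₀/n = 33·66/192 = 11.3438; c·n₁/n = 13·126/192 = 8.5312
Stratum 3 (≥ 60): n₁ = 400, n₀ = 113, n = 513; a·n₀/n = 366·113/513 = 80.6199; c·n₁/n = 58·400/513 = 45.2242
RR_MH = (14.0824 + 11.3438 + 80.6199) / (4.7882 + 8.5312 + 45.2242) = 106.0460 / 58.5437 = 1.81140

1.811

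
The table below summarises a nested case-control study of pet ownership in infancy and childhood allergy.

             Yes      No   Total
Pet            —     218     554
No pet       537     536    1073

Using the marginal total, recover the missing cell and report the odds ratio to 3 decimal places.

1.538

The missing cell is in the exposed row: 554 − 218 = 336.
So a = 336, b = 218, c = 537, d = 536.
OR = (a·d)/(b·c) = (336 × 536) / (218 × 537) = 180096 / 117066 = 1.53841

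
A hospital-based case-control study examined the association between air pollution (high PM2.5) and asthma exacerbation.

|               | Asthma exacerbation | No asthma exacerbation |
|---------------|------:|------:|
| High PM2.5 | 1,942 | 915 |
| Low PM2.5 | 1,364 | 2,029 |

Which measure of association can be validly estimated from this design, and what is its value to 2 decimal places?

3.16

Cells: a = 1942, b = 915, c = 1364, d = 2029.
This is a hospital-based case-control study: participants were sampled on outcome status, so risks in the source population cannot be estimated directly — relative risk is not valid here. The odds ratio is the appropriate measure.
OR = (a·d)/(b·c) = (1942 × 2029) / (915 × 1364) = 3940318 / 1248060 = 3.15715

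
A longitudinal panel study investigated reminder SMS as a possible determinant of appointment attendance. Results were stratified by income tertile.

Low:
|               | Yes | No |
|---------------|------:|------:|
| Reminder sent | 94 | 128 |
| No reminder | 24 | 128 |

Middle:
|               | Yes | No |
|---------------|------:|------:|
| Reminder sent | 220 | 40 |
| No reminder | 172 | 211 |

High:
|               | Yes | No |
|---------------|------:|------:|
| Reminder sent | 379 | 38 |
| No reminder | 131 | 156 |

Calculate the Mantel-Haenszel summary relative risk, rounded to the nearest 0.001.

RR_MH = Σ(aᵢ·n₀ᵢ/nᵢ) / Σ(cᵢ·n₁ᵢ/nᵢ), with n₁ᵢ = aᵢ+bᵢ (exposed), n₀ᵢ = cᵢ+dᵢ (unexposed), nᵢ = n₁ᵢ+n₀ᵢ.
Stratum 1 (Low): n₁ = 222, n₀ = 152, n = 374; a·n₀/n = 94·152/374 = 38.2032; c·n₁/n = 24·222/374 = 14.2460
Stratum 2 (Middle): n₁ = 260, n₀ = 383, n = 643; a·n₀/n = 220·383/643 = 131.0420; c·n₁/n = 172·260/643 = 69.5490
Stratum 3 (High): n₁ = 417, n₀ = 287, n = 704; a·n₀/n = 379·287/704 = 154.5071; c·n₁/n = 131·417/704 = 77.5952
RR_MH = (38.2032 + 131.0420 + 154.5071) / (14.2460 + 69.5490 + 77.5952) = 323.7523 / 161.3901 = 2.00602

2.006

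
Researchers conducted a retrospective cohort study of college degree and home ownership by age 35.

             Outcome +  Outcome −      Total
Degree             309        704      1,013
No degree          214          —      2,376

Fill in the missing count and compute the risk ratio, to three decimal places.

The missing cell is in the unexposed row: 2376 − 214 = 2162.
So a = 309, b = 704, c = 214, d = 2162.
RR = [a/(a+b)] / [c/(c+d)] = (309/1013) / (214/2376) = 0.30503/0.09007 = 3.38674

3.387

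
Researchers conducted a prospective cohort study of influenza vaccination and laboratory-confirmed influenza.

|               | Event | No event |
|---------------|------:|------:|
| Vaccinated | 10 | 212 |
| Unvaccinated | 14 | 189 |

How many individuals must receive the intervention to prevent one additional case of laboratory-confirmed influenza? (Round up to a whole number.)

Risk in treated group = 10/222 = 0.04505; risk in control = 14/203 = 0.06897.
Absolute risk reduction = 0.06897 − 0.04505 = 0.02392
NNT = 1 / ARR = 1 / 0.02392 = 41.805 → round up → 42

42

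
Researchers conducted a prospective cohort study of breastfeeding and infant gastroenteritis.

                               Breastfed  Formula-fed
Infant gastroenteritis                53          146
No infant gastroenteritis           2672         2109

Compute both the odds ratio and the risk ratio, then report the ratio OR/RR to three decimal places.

0.954

Reading the table with exposure as columns: a = 53 (Breastfed, case), b = 2672 (Breastfed, non-case), c = 146 (Formula-fed, case), d = 2109.
OR = (53·2109)/(2672·146) = 111777/390112 = 0.28653
Risk in exposed = 53/2725 = 0.01945; risk in unexposed = 146/2255 = 0.06475; RR = 0.30040
OR/RR = 0.28653 / 0.30040 = 0.95381
The outcome is rare in both groups, so OR ≈ RR (ratio near 1).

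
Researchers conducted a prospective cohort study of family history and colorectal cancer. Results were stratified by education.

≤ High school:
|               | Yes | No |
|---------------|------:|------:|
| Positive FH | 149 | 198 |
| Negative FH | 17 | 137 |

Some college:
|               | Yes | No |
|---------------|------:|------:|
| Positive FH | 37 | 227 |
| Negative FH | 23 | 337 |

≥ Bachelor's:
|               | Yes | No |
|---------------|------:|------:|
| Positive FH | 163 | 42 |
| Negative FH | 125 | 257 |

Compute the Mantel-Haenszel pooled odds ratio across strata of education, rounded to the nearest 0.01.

OR_MH = Σ(aᵢdᵢ/nᵢ) / Σ(bᵢcᵢ/nᵢ), where nᵢ is the stratum total.
Stratum 1 (≤ High school): n = 501; a·d/n = 149·137/501 = 40.7445; b·c/n = 198·17/501 = 6.7186
Stratum 2 (Some college): n = 624; a·d/n = 37·337/624 = 19.9824; b·c/n = 227·23/624 = 8.3670
Stratum 3 (≥ Bachelor's): n = 587; a·d/n = 163·257/587 = 71.3646; b·c/n = 42·125/587 = 8.9438
OR_MH = (40.7445 + 19.9824 + 71.3646) / (6.7186 + 8.3670 + 8.9438) = 132.0914 / 24.0293 = 5.49709

5.50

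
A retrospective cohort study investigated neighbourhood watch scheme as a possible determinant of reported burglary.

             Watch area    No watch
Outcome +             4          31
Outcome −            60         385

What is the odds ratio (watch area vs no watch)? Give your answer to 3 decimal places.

Reading the table with exposure as columns: a = 4 (Watch area, case), b = 60 (Watch area, non-case), c = 31 (No watch, case), d = 385.
OR = (a·d)/(b·c) = (4 × 385) / (60 × 31) = 1540 / 1860 = 0.82796
Exposure is associated with lower odds of reported burglary (OR = 0.83 < 1).

0.828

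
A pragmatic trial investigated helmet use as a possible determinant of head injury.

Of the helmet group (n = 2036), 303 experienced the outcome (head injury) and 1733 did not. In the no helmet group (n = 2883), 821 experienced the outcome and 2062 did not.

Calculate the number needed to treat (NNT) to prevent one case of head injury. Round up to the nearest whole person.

Risk in treated group = 303/2036 = 0.14882; risk in control = 821/2883 = 0.28477.
Absolute risk reduction = 0.28477 − 0.14882 = 0.13595
NNT = 1 / ARR = 1 / 0.13595 = 7.356 → round up → 8

8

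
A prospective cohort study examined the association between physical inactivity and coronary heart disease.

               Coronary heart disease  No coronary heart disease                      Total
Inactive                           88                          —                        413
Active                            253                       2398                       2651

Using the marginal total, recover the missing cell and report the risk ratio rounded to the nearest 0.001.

The missing cell is in the exposed row: 413 − 88 = 325.
So a = 88, b = 325, c = 253, d = 2398.
RR = [a/(a+b)] / [c/(c+d)] = (88/413) / (253/2651) = 0.21308/0.09544 = 2.23266

2.233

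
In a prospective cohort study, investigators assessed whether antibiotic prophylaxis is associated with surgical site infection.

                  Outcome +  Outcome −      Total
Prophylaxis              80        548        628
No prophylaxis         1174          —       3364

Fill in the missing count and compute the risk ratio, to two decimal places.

The missing cell is in the unexposed row: 3364 − 1174 = 2190.
So a = 80, b = 548, c = 1174, d = 2190.
RR = [a/(a+b)] / [c/(c+d)] = (80/628) / (1174/3364) = 0.12739/0.34899 = 0.36502

0.37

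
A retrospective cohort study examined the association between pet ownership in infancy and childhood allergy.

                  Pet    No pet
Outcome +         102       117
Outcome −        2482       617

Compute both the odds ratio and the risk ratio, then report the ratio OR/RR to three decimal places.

0.875

Reading the table with exposure as columns: a = 102 (Pet, case), b = 2482 (Pet, non-case), c = 117 (No pet, case), d = 617.
OR = (102·617)/(2482·117) = 62934/290394 = 0.21672
Risk in exposed = 102/2584 = 0.03947; risk in unexposed = 117/734 = 0.15940; RR = 0.24764
OR/RR = 0.21672 / 0.24764 = 0.87514
The outcome is not rare, so the OR lies further from 1 than the RR.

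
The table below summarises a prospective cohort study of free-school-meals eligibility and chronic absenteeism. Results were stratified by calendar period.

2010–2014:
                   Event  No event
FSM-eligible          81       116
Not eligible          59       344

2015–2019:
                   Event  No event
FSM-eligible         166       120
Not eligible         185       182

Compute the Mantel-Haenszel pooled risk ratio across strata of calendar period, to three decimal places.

RR_MH = Σ(aᵢ·n₀ᵢ/nᵢ) / Σ(cᵢ·n₁ᵢ/nᵢ), with n₁ᵢ = aᵢ+bᵢ (exposed), n₀ᵢ = cᵢ+dᵢ (unexposed), nᵢ = n₁ᵢ+n₀ᵢ.
Stratum 1 (2010–2014): n₁ = 197, n₀ = 403, n = 600; a·n₀/n = 81·403/600 = 54.4050; c·n₁/n = 59·197/600 = 19.3717
Stratum 2 (2015–2019): n₁ = 286, n₀ = 367, n = 653; a·n₀/n = 166·367/653 = 93.2956; c·n₁/n = 185·286/653 = 81.0260
RR_MH = (54.4050 + 93.2956) / (19.3717 + 81.0260) = 147.7006 / 100.3977 = 1.47115

1.471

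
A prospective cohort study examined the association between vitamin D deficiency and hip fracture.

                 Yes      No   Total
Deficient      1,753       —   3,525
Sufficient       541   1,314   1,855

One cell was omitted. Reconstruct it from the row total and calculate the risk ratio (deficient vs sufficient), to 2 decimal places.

The missing cell is in the exposed row: 3525 − 1753 = 1772.
So a = 1753, b = 1772, c = 541, d = 1314.
RR = [a/(a+b)] / [c/(c+d)] = (1753/3525) / (541/1855) = 0.49730/0.29164 = 1.70518

1.71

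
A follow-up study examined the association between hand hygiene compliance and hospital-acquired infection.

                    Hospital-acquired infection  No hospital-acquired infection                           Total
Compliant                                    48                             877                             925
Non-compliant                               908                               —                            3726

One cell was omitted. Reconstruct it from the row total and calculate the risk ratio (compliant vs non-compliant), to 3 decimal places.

The missing cell is in the unexposed row: 3726 − 908 = 2818.
So a = 48, b = 877, c = 908, d = 2818.
RR = [a/(a+b)] / [c/(c+d)] = (48/925) / (908/3726) = 0.05189/0.24369 = 0.21294

0.213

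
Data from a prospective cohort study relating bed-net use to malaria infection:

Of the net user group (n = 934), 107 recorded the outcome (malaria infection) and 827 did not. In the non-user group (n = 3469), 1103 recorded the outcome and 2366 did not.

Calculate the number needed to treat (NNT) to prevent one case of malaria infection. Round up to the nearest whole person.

5

Risk in treated group = 107/934 = 0.11456; risk in control = 1103/3469 = 0.31796.
Absolute risk reduction = 0.31796 − 0.11456 = 0.20340
NNT = 1 / ARR = 1 / 0.20340 = 4.916 → round up → 5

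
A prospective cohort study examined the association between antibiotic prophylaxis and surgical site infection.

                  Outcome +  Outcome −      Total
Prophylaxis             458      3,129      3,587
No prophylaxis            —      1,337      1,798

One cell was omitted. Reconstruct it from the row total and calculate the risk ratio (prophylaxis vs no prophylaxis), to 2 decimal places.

0.50

The missing cell is in the unexposed row: 1798 − 1337 = 461.
So a = 458, b = 3129, c = 461, d = 1337.
RR = [a/(a+b)] / [c/(c+d)] = (458/3587) / (461/1798) = 0.12768/0.25640 = 0.49799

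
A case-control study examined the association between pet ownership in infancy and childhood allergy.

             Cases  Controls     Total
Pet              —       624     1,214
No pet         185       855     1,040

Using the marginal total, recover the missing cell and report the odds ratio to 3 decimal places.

4.370

The missing cell is in the exposed row: 1214 − 624 = 590.
So a = 590, b = 624, c = 185, d = 855.
OR = (a·d)/(b·c) = (590 × 855) / (624 × 185) = 504450 / 115440 = 4.36980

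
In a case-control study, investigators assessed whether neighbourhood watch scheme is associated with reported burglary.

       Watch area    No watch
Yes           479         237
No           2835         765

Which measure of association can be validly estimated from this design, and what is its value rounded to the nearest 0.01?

0.55

Reading the table with exposure as columns: a = 479 (Watch area, case), b = 2835 (Watch area, non-case), c = 237 (No watch, case), d = 765.
This is a case-control study: participants were sampled on outcome status, so risks in the source population cannot be estimated directly — relative risk is not valid here. The odds ratio is the appropriate measure.
OR = (a·d)/(b·c) = (479 × 765) / (2835 × 237) = 366435 / 671895 = 0.54538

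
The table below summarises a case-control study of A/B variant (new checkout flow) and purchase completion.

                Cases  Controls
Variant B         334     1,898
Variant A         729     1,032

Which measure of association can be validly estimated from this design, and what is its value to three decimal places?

0.249

Cells: a = 334, b = 1898, c = 729, d = 1032.
This is a case-control study: participants were sampled on outcome status, so risks in the source population cannot be estimated directly — relative risk is not valid here. The odds ratio is the appropriate measure.
OR = (a·d)/(b·c) = (334 × 1032) / (1898 × 729) = 344688 / 1383642 = 0.24912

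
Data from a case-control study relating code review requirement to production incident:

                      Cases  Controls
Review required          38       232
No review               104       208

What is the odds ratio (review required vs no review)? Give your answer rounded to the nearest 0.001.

0.328

Cells: a = 38, b = 232, c = 104, d = 208.
OR = (a·d)/(b·c) = (38 × 208) / (232 × 104) = 7904 / 24128 = 0.32759
Exposure is associated with lower odds of production incident (OR = 0.33 < 1).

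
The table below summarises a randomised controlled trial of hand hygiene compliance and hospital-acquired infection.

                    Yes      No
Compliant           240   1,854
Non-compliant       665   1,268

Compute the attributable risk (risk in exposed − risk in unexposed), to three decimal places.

-0.229

Cells: a = 240, b = 1854, c = 665, d = 1268.
Risk in exposed = 240/2094 = 0.114613; risk in unexposed = 665/1933 = 0.344025.
Risk difference = 0.114613 − 0.344025 = -0.229412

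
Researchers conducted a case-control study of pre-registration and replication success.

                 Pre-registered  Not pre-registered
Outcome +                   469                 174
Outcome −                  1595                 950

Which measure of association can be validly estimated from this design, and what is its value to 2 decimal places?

Reading the table with exposure as columns: a = 469 (Pre-registered, case), b = 1595 (Pre-registered, non-case), c = 174 (Not pre-registered, case), d = 950.
This is a case-control study: participants were sampled on outcome status, so risks in the source population cannot be estimated directly — relative risk is not valid here. The odds ratio is the appropriate measure.
OR = (a·d)/(b·c) = (469 × 950) / (1595 × 174) = 445550 / 277530 = 1.60541

1.61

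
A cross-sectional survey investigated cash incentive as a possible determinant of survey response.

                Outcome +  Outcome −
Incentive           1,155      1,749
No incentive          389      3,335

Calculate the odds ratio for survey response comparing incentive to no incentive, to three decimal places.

Cells: a = 1155, b = 1749, c = 389, d = 3335.
OR = (a·d)/(b·c) = (1155 × 3335) / (1749 × 389) = 3851925 / 680361 = 5.66159
The odds of survey response are about 5.66 times as high in the incentive group.

5.662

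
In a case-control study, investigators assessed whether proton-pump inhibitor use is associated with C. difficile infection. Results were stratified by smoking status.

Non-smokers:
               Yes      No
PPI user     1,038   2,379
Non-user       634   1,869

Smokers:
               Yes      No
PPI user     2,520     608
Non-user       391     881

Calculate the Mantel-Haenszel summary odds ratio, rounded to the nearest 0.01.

2.70

OR_MH = Σ(aᵢdᵢ/nᵢ) / Σ(bᵢcᵢ/nᵢ), where nᵢ is the stratum total.
Stratum 1 (Non-smokers): n = 5920; a·d/n = 1038·1869/5920 = 327.7064; b·c/n = 2379·634/5920 = 254.7780
Stratum 2 (Smokers): n = 4400; a·d/n = 2520·881/4400 = 504.5727; b·c/n = 608·391/4400 = 54.0291
OR_MH = (327.7064 + 504.5727) / (254.7780 + 54.0291) = 832.2791 / 308.8071 = 2.69514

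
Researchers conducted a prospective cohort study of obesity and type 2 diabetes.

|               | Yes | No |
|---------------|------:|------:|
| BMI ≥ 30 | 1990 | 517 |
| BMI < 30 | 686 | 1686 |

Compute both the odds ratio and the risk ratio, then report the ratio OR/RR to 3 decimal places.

3.447

Cells: a = 1990, b = 517, c = 686, d = 1686.
OR = (1990·1686)/(517·686) = 3355140/354662 = 9.46011
Risk in exposed = 1990/2507 = 0.79378; risk in unexposed = 686/2372 = 0.28921; RR = 2.74466
OR/RR = 9.46011 / 2.74466 = 3.44673
The outcome is not rare, so the OR lies further from 1 than the RR.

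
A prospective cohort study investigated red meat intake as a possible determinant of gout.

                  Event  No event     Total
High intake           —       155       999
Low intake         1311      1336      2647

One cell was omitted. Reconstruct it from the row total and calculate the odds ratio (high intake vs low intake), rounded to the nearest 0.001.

5.549

The missing cell is in the exposed row: 999 − 155 = 844.
So a = 844, b = 155, c = 1311, d = 1336.
OR = (a·d)/(b·c) = (844 × 1336) / (155 × 1311) = 1127584 / 203205 = 5.54900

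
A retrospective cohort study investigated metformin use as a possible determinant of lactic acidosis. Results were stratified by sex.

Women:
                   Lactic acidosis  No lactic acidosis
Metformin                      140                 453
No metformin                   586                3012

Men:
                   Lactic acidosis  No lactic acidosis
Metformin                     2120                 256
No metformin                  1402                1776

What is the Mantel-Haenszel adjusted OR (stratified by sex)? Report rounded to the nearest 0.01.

OR_MH = Σ(aᵢdᵢ/nᵢ) / Σ(bᵢcᵢ/nᵢ), where nᵢ is the stratum total.
Stratum 1 (Women): n = 4191; a·d/n = 140·3012/4191 = 100.6156; b·c/n = 453·586/4191 = 63.3400
Stratum 2 (Men): n = 5554; a·d/n = 2120·1776/5554 = 677.9114; b·c/n = 256·1402/5554 = 64.6223
OR_MH = (100.6156 + 677.9114) / (63.3400 + 64.6223) = 778.5270 / 127.9623 = 6.08404

6.08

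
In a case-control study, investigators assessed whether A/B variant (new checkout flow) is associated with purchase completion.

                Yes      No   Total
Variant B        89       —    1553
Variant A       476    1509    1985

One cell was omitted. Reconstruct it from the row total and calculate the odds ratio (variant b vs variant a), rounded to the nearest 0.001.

The missing cell is in the exposed row: 1553 − 89 = 1464.
So a = 89, b = 1464, c = 476, d = 1509.
OR = (a·d)/(b·c) = (89 × 1509) / (1464 × 476) = 134301 / 696864 = 0.19272

0.193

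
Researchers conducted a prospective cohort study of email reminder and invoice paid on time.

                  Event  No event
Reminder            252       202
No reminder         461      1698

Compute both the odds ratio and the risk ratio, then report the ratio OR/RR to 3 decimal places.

Cells: a = 252, b = 202, c = 461, d = 1698.
OR = (252·1698)/(202·461) = 427896/93122 = 4.59500
Risk in exposed = 252/454 = 0.55507; risk in unexposed = 461/2159 = 0.21352; RR = 2.59954
OR/RR = 4.59500 / 2.59954 = 1.76762
The outcome is not rare, so the OR lies further from 1 than the RR.

1.768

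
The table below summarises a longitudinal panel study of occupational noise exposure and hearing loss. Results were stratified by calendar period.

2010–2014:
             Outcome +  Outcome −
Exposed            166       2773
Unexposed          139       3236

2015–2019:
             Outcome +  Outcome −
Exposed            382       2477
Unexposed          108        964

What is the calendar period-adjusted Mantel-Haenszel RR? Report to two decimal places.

1.35

RR_MH = Σ(aᵢ·n₀ᵢ/nᵢ) / Σ(cᵢ·n₁ᵢ/nᵢ), with n₁ᵢ = aᵢ+bᵢ (exposed), n₀ᵢ = cᵢ+dᵢ (unexposed), nᵢ = n₁ᵢ+n₀ᵢ.
Stratum 1 (2010–2014): n₁ = 2939, n₀ = 3375, n = 6314; a·n₀/n = 166·3375/6314 = 88.7314; c·n₁/n = 139·2939/6314 = 64.7008
Stratum 2 (2015–2019): n₁ = 2859, n₀ = 1072, n = 3931; a·n₀/n = 382·1072/3931 = 104.1730; c·n₁/n = 108·2859/3931 = 78.5480
RR_MH = (88.7314 + 104.1730) / (64.7008 + 78.5480) = 192.9044 / 143.2488 = 1.34664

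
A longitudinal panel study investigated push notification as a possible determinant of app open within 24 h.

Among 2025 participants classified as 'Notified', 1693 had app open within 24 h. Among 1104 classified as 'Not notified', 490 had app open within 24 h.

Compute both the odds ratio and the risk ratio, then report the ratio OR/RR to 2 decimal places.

From the description: a = 1693, b = 332, c = 490, d = 614.
OR = (1693·614)/(332·490) = 1039502/162680 = 6.38986
Risk in exposed = 1693/2025 = 0.83605; risk in unexposed = 490/1104 = 0.44384; RR = 1.88367
OR/RR = 6.38986 / 1.88367 = 3.39224
The outcome is not rare, so the OR lies further from 1 than the RR.

3.39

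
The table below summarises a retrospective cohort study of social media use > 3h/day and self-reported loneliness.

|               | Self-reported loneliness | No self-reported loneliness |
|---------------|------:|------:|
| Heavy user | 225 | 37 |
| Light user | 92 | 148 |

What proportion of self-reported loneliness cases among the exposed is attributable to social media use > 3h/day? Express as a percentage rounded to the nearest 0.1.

55.4

Cells: a = 225, b = 37, c = 92, d = 148.
Risk in exposed = 225/262 = 0.85878; risk in unexposed = 92/240 = 0.38333.
RR = 0.85878/0.38333 = 2.24029
AR% = (RR − 1)/RR × 100 = (2.24029 − 1)/2.24029 × 100 = 55.3630%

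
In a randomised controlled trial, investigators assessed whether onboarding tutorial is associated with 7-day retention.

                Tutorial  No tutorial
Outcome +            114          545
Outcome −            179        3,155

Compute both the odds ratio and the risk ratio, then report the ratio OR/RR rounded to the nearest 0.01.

Reading the table with exposure as columns: a = 114 (Tutorial, case), b = 179 (Tutorial, non-case), c = 545 (No tutorial, case), d = 3155.
OR = (114·3155)/(179·545) = 359670/97555 = 3.68684
Risk in exposed = 114/293 = 0.38908; risk in unexposed = 545/3700 = 0.14730; RR = 2.64145
OR/RR = 3.68684 / 2.64145 = 1.39576
The outcome is not rare, so the OR lies further from 1 than the RR.

1.40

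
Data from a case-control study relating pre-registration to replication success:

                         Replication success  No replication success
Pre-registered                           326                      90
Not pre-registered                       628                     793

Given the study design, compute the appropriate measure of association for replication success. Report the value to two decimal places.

4.57

Cells: a = 326, b = 90, c = 628, d = 793.
This is a case-control study: participants were sampled on outcome status, so risks in the source population cannot be estimated directly — relative risk is not valid here. The odds ratio is the appropriate measure.
OR = (a·d)/(b·c) = (326 × 793) / (90 × 628) = 258518 / 56520 = 4.57392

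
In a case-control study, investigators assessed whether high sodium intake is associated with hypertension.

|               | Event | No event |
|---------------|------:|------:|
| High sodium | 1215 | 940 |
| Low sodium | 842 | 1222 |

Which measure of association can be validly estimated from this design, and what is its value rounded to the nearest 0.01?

1.88

Cells: a = 1215, b = 940, c = 842, d = 1222.
This is a case-control study: participants were sampled on outcome status, so risks in the source population cannot be estimated directly — relative risk is not valid here. The odds ratio is the appropriate measure.
OR = (a·d)/(b·c) = (1215 × 1222) / (940 × 842) = 1484730 / 791480 = 1.87589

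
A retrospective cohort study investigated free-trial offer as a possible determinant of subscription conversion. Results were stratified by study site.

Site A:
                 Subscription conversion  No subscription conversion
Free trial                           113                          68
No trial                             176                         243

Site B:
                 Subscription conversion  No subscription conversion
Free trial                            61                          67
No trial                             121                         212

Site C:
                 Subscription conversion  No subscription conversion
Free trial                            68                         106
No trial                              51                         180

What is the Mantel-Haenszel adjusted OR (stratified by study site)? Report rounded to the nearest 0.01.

2.04

OR_MH = Σ(aᵢdᵢ/nᵢ) / Σ(bᵢcᵢ/nᵢ), where nᵢ is the stratum total.
Stratum 1 (Site A): n = 600; a·d/n = 113·243/600 = 45.7650; b·c/n = 68·176/600 = 19.9467
Stratum 2 (Site B): n = 461; a·d/n = 61·212/461 = 28.0521; b·c/n = 67·121/461 = 17.5857
Stratum 3 (Site C): n = 405; a·d/n = 68·180/405 = 30.2222; b·c/n = 106·51/405 = 13.3481
OR_MH = (45.7650 + 28.0521 + 30.2222) / (19.9467 + 17.5857 + 13.3481) = 104.0393 / 50.8805 = 2.04478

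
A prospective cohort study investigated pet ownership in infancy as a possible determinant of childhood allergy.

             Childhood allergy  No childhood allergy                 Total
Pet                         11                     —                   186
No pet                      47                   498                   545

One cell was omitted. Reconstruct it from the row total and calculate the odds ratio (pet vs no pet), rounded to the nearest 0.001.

0.666

The missing cell is in the exposed row: 186 − 11 = 175.
So a = 11, b = 175, c = 47, d = 498.
OR = (a·d)/(b·c) = (11 × 498) / (175 × 47) = 5478 / 8225 = 0.66602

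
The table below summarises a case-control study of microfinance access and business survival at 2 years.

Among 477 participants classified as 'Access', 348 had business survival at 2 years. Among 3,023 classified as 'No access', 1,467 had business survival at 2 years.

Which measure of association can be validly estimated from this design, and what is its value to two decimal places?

2.86

From the description: a = 348, b = 129, c = 1467, d = 1556.
This is a case-control study: participants were sampled on outcome status, so risks in the source population cannot be estimated directly — relative risk is not valid here. The odds ratio is the appropriate measure.
OR = (a·d)/(b·c) = (348 × 1556) / (129 × 1467) = 541488 / 189243 = 2.86134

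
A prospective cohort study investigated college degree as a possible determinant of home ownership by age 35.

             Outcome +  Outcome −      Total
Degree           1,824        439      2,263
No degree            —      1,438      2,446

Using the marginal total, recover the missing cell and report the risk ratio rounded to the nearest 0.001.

1.956

The missing cell is in the unexposed row: 2446 − 1438 = 1008.
So a = 1824, b = 439, c = 1008, d = 1438.
RR = [a/(a+b)] / [c/(c+d)] = (1824/2263) / (1008/2446) = 0.80601/0.41210 = 1.95585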